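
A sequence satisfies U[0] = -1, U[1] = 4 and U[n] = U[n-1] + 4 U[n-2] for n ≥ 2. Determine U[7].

464

U[2] = 4 + 4·(-1) = 0
U[3] = 0 + 4·4 = 16
U[4] = 16 + 4·0 = 16
U[5] = 16 + 4·16 = 80
U[6] = 80 + 4·16 = 144
U[7] = 144 + 4·80 = 464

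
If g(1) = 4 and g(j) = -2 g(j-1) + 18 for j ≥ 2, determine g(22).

4194310

The fixed point is 18/(1 + 2) = 6, so g(j) - 6 = -2(g(j-1) - 6).
Hence g(j) = -2·(-2)^{j-1} + 6.
g(22) = -2·(-2)^{21} + 6 = -2·-2097152 + 6 = 4194310.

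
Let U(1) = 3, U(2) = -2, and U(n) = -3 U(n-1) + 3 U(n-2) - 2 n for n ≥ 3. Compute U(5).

140

U(3) = -3·(-2) + 3·3 - 6 = 9
U(4) = -3·9 + 3·(-2) - 8 = -41
U(5) = -3·(-41) + 3·9 - 10 = 140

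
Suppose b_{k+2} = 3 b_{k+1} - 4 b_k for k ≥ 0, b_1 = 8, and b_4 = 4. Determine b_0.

Let b_0 = x.
b_2 = 24 - 4x
b_3 = 40 - 12x
b_4 = 24 - 20x
So 24 - 20x = 4, giving x = 1.

1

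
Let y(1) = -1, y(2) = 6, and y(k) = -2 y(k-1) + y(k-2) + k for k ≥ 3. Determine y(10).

5542

y(3) = -2*6 + (-1) + 3 = -10
y(4) = -2*(-10) + 6 + 4 = 30
y(5) = -2*30 + (-10) + 5 = -65
y(6) = -2*(-65) + 30 + 6 = 166
y(7) = -2*166 + (-65) + 7 = -390
y(8) = -2*(-390) + 166 + 8 = 954
y(9) = -2*954 + (-390) + 9 = -2289
y(10) = -2*(-2289) + 954 + 10 = 5542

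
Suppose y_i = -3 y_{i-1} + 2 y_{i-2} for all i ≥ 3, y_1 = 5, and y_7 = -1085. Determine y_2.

5

Let y_2 = z.
y_3 = 10 - 3z
y_4 = -30 + 11z
y_5 = 110 - 39z
y_6 = -390 + 139z
y_7 = 1390 - 495z
So 1390 - 495z = -1085, giving z = 5.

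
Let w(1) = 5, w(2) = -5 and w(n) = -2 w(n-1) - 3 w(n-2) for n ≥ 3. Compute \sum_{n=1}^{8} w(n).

-120

w(3) = -2·(-5) - 3·5 = -5
w(4) = -2·(-5) - 3·(-5) = 25
w(5) = -2·25 - 3·(-5) = -35
w(6) = -2·(-35) - 3·25 = -5
w(7) = -2·(-5) - 3·(-35) = 115
w(8) = -2·115 - 3·(-5) = -215
Sum = 5 + (-5) + (-5) + 25 + (-35) + (-5) + 115 + (-215) = -120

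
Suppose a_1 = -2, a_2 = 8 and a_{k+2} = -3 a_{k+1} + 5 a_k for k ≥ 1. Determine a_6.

2498

a_3 = -3·8 + 5·(-2) = -34
a_4 = -3·(-34) + 5·8 = 142
a_5 = -3·142 + 5·(-34) = -596
a_6 = -3·(-596) + 5·142 = 2498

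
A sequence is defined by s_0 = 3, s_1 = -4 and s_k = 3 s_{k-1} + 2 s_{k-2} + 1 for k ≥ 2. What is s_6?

-953

s_2 = 3(-4) + 2(3) + 1 = -5
s_3 = 3(-5) + 2(-4) + 1 = -22
s_4 = 3(-22) + 2(-5) + 1 = -75
s_5 = 3(-75) + 2(-22) + 1 = -268
s_6 = 3(-268) + 2(-75) + 1 = -953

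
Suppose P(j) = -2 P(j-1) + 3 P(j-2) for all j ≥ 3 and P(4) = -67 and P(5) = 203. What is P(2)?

Rearranging, P(j-2) = (P(j) + 2 P(j-1)) / 3.
P(3) = (203 + 2(-67)) / 3 = 69/3 = 23
P(2) = (-67 + 2(23)) / 3 = -21/3 = -7

-7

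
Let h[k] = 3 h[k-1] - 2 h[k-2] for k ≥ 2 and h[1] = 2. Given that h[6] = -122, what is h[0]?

4

Let h[0] = z.
h[2] = 6 - 2z
h[3] = 14 - 6z
h[4] = 30 - 14z
h[5] = 62 - 30z
h[6] = 126 - 62z
So 126 - 62z = -122, giving z = 4.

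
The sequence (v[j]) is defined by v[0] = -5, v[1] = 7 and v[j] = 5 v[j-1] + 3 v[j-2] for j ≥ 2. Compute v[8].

v[2] = 5*7 + 3*(-5) = 20
v[3] = 5*20 + 3*7 = 121
v[4] = 5*121 + 3*20 = 665
v[5] = 5*665 + 3*121 = 3688
v[6] = 5*3688 + 3*665 = 20435
v[7] = 5*20435 + 3*3688 = 113239
v[8] = 5*113239 + 3*20435 = 627500

627500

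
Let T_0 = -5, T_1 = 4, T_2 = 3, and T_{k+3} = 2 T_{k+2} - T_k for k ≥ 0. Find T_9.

T_3 = 2*3 - (-5) = 11
T_4 = 2*11 - 4 = 18
T_5 = 2*18 - 3 = 33
T_6 = 2*33 - 11 = 55
T_7 = 2*55 - 18 = 92
T_8 = 2*92 - 33 = 151
T_9 = 2*151 - 55 = 247

247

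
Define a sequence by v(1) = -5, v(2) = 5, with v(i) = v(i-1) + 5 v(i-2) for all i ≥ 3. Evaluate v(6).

-70

v(3) = 5 + 5*(-5) = -20
v(4) = (-20) + 5*5 = 5
v(5) = 5 + 5*(-20) = -95
v(6) = (-95) + 5*5 = -70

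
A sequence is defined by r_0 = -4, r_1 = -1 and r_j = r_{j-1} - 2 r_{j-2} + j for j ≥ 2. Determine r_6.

r_2 = (-1) - 2(-4) + 2 = 9
r_3 = 9 - 2(-1) + 3 = 14
r_4 = 14 - 2(9) + 4 = 0
r_5 = 0 - 2(14) + 5 = -23
r_6 = (-23) - 2(0) + 6 = -17

-17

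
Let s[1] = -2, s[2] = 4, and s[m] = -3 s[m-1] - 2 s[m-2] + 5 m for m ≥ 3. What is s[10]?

s[3] = -3(4) - 2(-2) + 15 = 7
s[4] = -3(7) - 2(4) + 20 = -9
s[5] = -3(-9) - 2(7) + 25 = 38
s[6] = -3(38) - 2(-9) + 30 = -66
s[7] = -3(-66) - 2(38) + 35 = 157
s[8] = -3(157) - 2(-66) + 40 = -299
s[9] = -3(-299) - 2(157) + 45 = 628
s[10] = -3(628) - 2(-299) + 50 = -1236

-1236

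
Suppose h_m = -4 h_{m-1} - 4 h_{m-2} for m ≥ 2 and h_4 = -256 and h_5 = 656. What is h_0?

Rearranging, h_{m-2} = (h_m + 4 h_{m-1}) / -4.
h_3 = (656 + 4(-256)) / -4 = -368/-4 = 92
h_2 = (-256 + 4(92)) / -4 = 112/-4 = -28
h_1 = (92 + 4(-28)) / -4 = -20/-4 = 5
h_0 = (-28 + 4(5)) / -4 = -8/-4 = 2

2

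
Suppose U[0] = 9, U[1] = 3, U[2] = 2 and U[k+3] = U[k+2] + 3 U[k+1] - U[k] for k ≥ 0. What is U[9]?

U[3] = 2 + 3*3 - 9 = 2
U[4] = 2 + 3*2 - 3 = 5
U[5] = 5 + 3*2 - 2 = 9
U[6] = 9 + 3*5 - 2 = 22
U[7] = 22 + 3*9 - 5 = 44
U[8] = 44 + 3*22 - 9 = 101
U[9] = 101 + 3*44 - 22 = 211

211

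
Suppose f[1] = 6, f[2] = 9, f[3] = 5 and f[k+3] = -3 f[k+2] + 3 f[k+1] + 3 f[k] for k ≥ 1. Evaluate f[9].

-10674

f[4] = -3·5 + 3·9 + 3·6 = 30
f[5] = -3·30 + 3·5 + 3·9 = -48
f[6] = -3·(-48) + 3·30 + 3·5 = 249
f[7] = -3·249 + 3·(-48) + 3·30 = -801
f[8] = -3·(-801) + 3·249 + 3·(-48) = 3006
f[9] = -3·3006 + 3·(-801) + 3·249 = -10674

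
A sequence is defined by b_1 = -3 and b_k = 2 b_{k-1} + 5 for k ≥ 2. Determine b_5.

27

b_2 = 2·(-3) + 5 = -1
b_3 = 2·(-1) + 5 = 3
b_4 = 2·3 + 5 = 11
b_5 = 2·11 + 5 = 27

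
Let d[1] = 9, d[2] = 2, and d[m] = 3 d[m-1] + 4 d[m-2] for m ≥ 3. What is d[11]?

2306874

d[3] = 3*2 + 4*9 = 42
d[4] = 3*42 + 4*2 = 134
d[5] = 3*134 + 4*42 = 570
d[6] = 3*570 + 4*134 = 2246
d[7] = 3*2246 + 4*570 = 9018
d[8] = 3*9018 + 4*2246 = 36038
d[9] = 3*36038 + 4*9018 = 144186
d[10] = 3*144186 + 4*36038 = 576710
d[11] = 3*576710 + 4*144186 = 2306874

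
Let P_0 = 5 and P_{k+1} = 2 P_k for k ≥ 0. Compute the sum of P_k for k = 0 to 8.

P_1 = 2·5 = 10
P_2 = 2·10 = 20
P_3 = 2·20 = 40
P_4 = 2·40 = 80
P_5 = 2·80 = 160
P_6 = 2·160 = 320
P_7 = 2·320 = 640
P_8 = 2·640 = 1280
Sum = 5 + 10 + 20 + 40 + 80 + 160 + 320 + 640 + 1280 = 2555

2555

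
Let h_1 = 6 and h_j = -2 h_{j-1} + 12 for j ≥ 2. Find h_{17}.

131076

The fixed point is 12/(1 + 2) = 4, so h_j - 4 = -2(h_{j-1} - 4).
Hence h_j = 2·(-2)^{j-1} + 4.
h_{17} = 2·(-2)^{16} + 4 = 2·65536 + 4 = 131076.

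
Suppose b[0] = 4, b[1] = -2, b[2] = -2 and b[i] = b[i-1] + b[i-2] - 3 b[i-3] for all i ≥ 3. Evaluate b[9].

b[3] = (-2) + (-2) - 3(4) = -16
b[4] = (-16) + (-2) - 3(-2) = -12
b[5] = (-12) + (-16) - 3(-2) = -22
b[6] = (-22) + (-12) - 3(-16) = 14
b[7] = 14 + (-22) - 3(-12) = 28
b[8] = 28 + 14 - 3(-22) = 108
b[9] = 108 + 28 - 3(14) = 94

94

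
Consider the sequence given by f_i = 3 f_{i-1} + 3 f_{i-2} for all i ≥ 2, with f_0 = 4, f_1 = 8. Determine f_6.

f_2 = 3·8 + 3·4 = 36
f_3 = 3·36 + 3·8 = 132
f_4 = 3·132 + 3·36 = 504
f_5 = 3·504 + 3·132 = 1908
f_6 = 3·1908 + 3·504 = 7236

7236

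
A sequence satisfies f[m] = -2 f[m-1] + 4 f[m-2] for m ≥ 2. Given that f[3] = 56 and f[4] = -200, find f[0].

Rearranging, f[m-2] = (f[m] + 2 f[m-1]) / 4.
f[2] = (-200 + 2(56)) / 4 = -88/4 = -22
f[1] = (56 + 2(-22)) / 4 = 12/4 = 3
f[0] = (-22 + 2(3)) / 4 = -16/4 = -4

-4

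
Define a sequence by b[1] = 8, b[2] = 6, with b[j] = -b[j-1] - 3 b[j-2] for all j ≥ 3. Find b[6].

-114

b[3] = -6 - 3·8 = -30
b[4] = -(-30) - 3·6 = 12
b[5] = -12 - 3·(-30) = 78
b[6] = -78 - 3·12 = -114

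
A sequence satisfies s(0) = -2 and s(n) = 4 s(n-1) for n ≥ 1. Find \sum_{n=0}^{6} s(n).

s(1) = 4(-2) = -8
s(2) = 4(-8) = -32
s(3) = 4(-32) = -128
s(4) = 4(-128) = -512
s(5) = 4(-512) = -2048
s(6) = 4(-2048) = -8192
Sum = (-2) + (-8) + (-32) + (-128) + (-512) + (-2048) + (-8192) = -10922

-10922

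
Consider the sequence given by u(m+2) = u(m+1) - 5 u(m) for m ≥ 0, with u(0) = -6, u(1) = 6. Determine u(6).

666

u(2) = 6 - 5·(-6) = 36
u(3) = 36 - 5·6 = 6
u(4) = 6 - 5·36 = -174
u(5) = (-174) - 5·6 = -204
u(6) = (-204) - 5·(-174) = 666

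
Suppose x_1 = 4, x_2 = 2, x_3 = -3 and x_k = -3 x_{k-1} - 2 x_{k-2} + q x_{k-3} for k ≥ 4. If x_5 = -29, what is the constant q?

x_4 = 5 + 4q
x_5 = -9 - 10q
So -9 - 10q = -29, giving q = 2.

2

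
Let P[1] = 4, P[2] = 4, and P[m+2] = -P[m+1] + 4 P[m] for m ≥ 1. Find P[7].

P[3] = -4 + 4(4) = 12
P[4] = -12 + 4(4) = 4
P[5] = -4 + 4(12) = 44
P[6] = -44 + 4(4) = -28
P[7] = -(-28) + 4(44) = 204

204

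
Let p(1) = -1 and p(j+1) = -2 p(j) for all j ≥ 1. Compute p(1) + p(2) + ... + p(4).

5

p(2) = -2·(-1) = 2
p(3) = -2·2 = -4
p(4) = -2·(-4) = 8
Sum = (-1) + 2 + (-4) + 8 = 5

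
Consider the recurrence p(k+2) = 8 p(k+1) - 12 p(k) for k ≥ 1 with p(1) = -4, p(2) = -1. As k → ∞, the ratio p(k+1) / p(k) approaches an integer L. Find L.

The characteristic equation is r^2 - 8r + 12 = 0, which factors as (r - 6)(r - 2) = 0.
So the roots are 6 and 2. Since |6| > |2| and the coefficient of 6^k is non-zero, the ratio tends to 6.

6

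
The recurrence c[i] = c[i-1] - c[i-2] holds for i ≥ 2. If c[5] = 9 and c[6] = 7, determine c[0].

7

Rearranging, c[i-2] = -(c[i] - c[i-1]).
c[4] = -(7 - 9) = 2
c[3] = -(9 - 2) = -7
c[2] = -(2 - (-7)) = -9
c[1] = -(-7 - (-9)) = -2
c[0] = -(-9 - (-2)) = 7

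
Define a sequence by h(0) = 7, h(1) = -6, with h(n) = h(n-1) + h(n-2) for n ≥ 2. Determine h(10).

-92

h(2) = (-6) + 7 = 1
h(3) = 1 + (-6) = -5
h(4) = (-5) + 1 = -4
h(5) = (-4) + (-5) = -9
h(6) = (-9) + (-4) = -13
h(7) = (-13) + (-9) = -22
h(8) = (-22) + (-13) = -35
h(9) = (-35) + (-22) = -57
h(10) = (-57) + (-35) = -92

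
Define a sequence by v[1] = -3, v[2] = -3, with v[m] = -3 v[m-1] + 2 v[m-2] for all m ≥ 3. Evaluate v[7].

651

v[3] = -3·(-3) + 2·(-3) = 3
v[4] = -3·3 + 2·(-3) = -15
v[5] = -3·(-15) + 2·3 = 51
v[6] = -3·51 + 2·(-15) = -183
v[7] = -3·(-183) + 2·51 = 651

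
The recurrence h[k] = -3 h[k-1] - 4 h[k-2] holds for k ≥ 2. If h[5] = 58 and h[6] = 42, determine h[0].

Rearranging, h[k-2] = (h[k] + 3 h[k-1]) / -4.
h[4] = (42 + 3(58)) / -4 = 216/-4 = -54
h[3] = (58 + 3(-54)) / -4 = -104/-4 = 26
h[2] = (-54 + 3(26)) / -4 = 24/-4 = -6
h[1] = (26 + 3(-6)) / -4 = 8/-4 = -2
h[0] = (-6 + 3(-2)) / -4 = -12/-4 = 3

3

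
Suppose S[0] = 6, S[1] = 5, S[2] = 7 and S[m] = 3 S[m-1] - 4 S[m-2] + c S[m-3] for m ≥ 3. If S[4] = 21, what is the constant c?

S[3] = 1 + 6c
S[4] = -25 + 23c
So -25 + 23c = 21, giving c = 2.

2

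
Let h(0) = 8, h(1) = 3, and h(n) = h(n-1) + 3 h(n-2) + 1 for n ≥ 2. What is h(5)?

h(2) = 3 + 3(8) + 1 = 28
h(3) = 28 + 3(3) + 1 = 38
h(4) = 38 + 3(28) + 1 = 123
h(5) = 123 + 3(38) + 1 = 238

238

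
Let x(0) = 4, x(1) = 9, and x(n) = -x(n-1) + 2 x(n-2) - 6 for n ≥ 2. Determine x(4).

-39

x(2) = -9 + 2(4) - 6 = -7
x(3) = -(-7) + 2(9) - 6 = 19
x(4) = -19 + 2(-7) - 6 = -39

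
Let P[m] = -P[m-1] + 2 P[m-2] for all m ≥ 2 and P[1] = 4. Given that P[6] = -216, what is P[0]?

-6

Let P[0] = z.
P[2] = -4 + 2z
P[3] = 12 - 2z
P[4] = -20 + 6z
P[5] = 44 - 10z
P[6] = -84 + 22z
So -84 + 22z = -216, giving z = -6.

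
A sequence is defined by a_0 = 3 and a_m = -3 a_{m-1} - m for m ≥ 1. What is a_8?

a_1 = -3·3 - 1 = -10
a_2 = -3·(-10) - 2 = 28
a_3 = -3·28 - 3 = -87
a_4 = -3·(-87) - 4 = 257
a_5 = -3·257 - 5 = -776
a_6 = -3·(-776) - 6 = 2322
a_7 = -3·2322 - 7 = -6973
a_8 = -3·(-6973) - 8 = 20911

20911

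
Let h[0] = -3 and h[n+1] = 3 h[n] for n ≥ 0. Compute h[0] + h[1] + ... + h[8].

-29523

h[1] = 3*(-3) = -9
h[2] = 3*(-9) = -27
h[3] = 3*(-27) = -81
h[4] = 3*(-81) = -243
h[5] = 3*(-243) = -729
h[6] = 3*(-729) = -2187
h[7] = 3*(-2187) = -6561
h[8] = 3*(-6561) = -19683
Sum = (-3) + (-9) + (-27) + (-81) + (-243) + (-729) + (-2187) + (-6561) + (-19683) = -29523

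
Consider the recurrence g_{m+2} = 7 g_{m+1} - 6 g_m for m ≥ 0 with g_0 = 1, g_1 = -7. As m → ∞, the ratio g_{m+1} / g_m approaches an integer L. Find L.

The characteristic equation is r^2 - 7r + 6 = 0, which factors as (r - 6)(r - 1) = 0.
So the roots are 6 and 1. Since |6| > |1| and the coefficient of 6^m is non-zero, the ratio tends to 6.

6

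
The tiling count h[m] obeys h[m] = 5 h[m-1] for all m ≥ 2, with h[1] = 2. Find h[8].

156250

h[2] = 5*2 = 10
h[3] = 5*10 = 50
h[4] = 5*50 = 250
h[5] = 5*250 = 1250
h[6] = 5*1250 = 6250
h[7] = 5*6250 = 31250
h[8] = 5*31250 = 156250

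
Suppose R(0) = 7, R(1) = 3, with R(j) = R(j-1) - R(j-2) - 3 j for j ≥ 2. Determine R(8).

R(2) = 3 - 7 - 6 = -10
R(3) = (-10) - 3 - 9 = -22
R(4) = (-22) - (-10) - 12 = -24
R(5) = (-24) - (-22) - 15 = -17
R(6) = (-17) - (-24) - 18 = -11
R(7) = (-11) - (-17) - 21 = -15
R(8) = (-15) - (-11) - 24 = -28

-28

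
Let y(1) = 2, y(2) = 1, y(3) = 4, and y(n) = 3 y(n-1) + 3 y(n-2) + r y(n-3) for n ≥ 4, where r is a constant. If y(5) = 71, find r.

2

y(4) = 15 + 2r
y(5) = 57 + 7r
So 57 + 7r = 71, giving r = 2.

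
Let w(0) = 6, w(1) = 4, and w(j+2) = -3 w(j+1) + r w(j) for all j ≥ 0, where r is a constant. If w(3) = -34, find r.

w(2) = -12 + 6r
w(3) = 36 - 14r
So 36 - 14r = -34, giving r = 5.

5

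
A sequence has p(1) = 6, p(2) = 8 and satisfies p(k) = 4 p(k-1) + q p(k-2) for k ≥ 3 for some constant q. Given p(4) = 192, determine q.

2

p(3) = 32 + 6q
p(4) = 128 + 32q
So 128 + 32q = 192, giving q = 2.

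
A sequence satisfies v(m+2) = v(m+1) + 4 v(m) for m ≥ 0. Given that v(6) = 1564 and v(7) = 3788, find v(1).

8

Rearranging, v(m-2) = (v(m) - v(m-1)) / 4.
v(5) = (3788 - 1564) / 4 = 2224/4 = 556
v(4) = (1564 - 556) / 4 = 1008/4 = 252
v(3) = (556 - 252) / 4 = 304/4 = 76
v(2) = (252 - 76) / 4 = 176/4 = 44
v(1) = (76 - 44) / 4 = 32/4 = 8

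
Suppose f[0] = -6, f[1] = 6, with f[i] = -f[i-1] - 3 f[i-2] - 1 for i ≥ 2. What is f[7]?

f[2] = -6 - 3*(-6) - 1 = 11
f[3] = -11 - 3*6 - 1 = -30
f[4] = -(-30) - 3*11 - 1 = -4
f[5] = -(-4) - 3*(-30) - 1 = 93
f[6] = -93 - 3*(-4) - 1 = -82
f[7] = -(-82) - 3*93 - 1 = -198

-198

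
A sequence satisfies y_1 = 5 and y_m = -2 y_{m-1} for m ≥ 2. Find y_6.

y_2 = -2*5 = -10
y_3 = -2*(-10) = 20
y_4 = -2*20 = -40
y_5 = -2*(-40) = 80
y_6 = -2*80 = -160

-160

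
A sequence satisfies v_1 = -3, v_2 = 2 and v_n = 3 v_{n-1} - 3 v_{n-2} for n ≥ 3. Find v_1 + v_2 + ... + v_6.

224

v_3 = 3(2) - 3(-3) = 15
v_4 = 3(15) - 3(2) = 39
v_5 = 3(39) - 3(15) = 72
v_6 = 3(72) - 3(39) = 99
Sum = (-3) + 2 + 15 + 39 + 72 + 99 = 224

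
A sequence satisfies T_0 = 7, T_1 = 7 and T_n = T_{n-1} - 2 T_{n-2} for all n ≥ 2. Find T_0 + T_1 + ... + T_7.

T_2 = 7 - 2·7 = -7
T_3 = (-7) - 2·7 = -21
T_4 = (-21) - 2·(-7) = -7
T_5 = (-7) - 2·(-21) = 35
T_6 = 35 - 2·(-7) = 49
T_7 = 49 - 2·35 = -21
Sum = 7 + 7 + (-7) + (-21) + (-7) + 35 + 49 + (-21) = 42

42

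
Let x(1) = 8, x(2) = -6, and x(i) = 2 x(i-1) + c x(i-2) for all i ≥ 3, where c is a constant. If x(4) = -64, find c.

-4

x(3) = -12 + 8c
x(4) = -24 + 10c
So -24 + 10c = -64, giving c = -4.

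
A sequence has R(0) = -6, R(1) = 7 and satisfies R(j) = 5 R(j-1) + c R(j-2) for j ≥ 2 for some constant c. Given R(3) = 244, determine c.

-3

R(2) = 35 - 6c
R(3) = 175 - 23c
So 175 - 23c = 244, giving c = -3.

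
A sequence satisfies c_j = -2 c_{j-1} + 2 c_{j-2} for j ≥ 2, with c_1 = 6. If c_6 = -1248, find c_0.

Let c_0 = y.
c_2 = -12 + 2y
c_3 = 36 - 4y
c_4 = -96 + 12y
c_5 = 264 - 32y
c_6 = -720 + 88y
So -720 + 88y = -1248, giving y = -6.

-6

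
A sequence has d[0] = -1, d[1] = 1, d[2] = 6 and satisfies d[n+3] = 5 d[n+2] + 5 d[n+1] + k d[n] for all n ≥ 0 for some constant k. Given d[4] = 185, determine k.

5

d[3] = 35 - k
d[4] = 205 - 4k
So 205 - 4k = 185, giving k = 5.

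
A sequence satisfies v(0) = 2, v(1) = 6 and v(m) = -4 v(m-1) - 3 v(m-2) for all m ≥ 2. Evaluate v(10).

-236190

v(2) = -4(6) - 3(2) = -30
v(3) = -4(-30) - 3(6) = 102
v(4) = -4(102) - 3(-30) = -318
v(5) = -4(-318) - 3(102) = 966
v(6) = -4(966) - 3(-318) = -2910
v(7) = -4(-2910) - 3(966) = 8742
v(8) = -4(8742) - 3(-2910) = -26238
v(9) = -4(-26238) - 3(8742) = 78726
v(10) = -4(78726) - 3(-26238) = -236190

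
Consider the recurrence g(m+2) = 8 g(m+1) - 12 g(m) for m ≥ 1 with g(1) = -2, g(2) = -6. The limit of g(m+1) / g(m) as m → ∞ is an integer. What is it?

The characteristic equation is r^2 - 8r + 12 = 0, which factors as (r - 6)(r - 2) = 0.
So the roots are 6 and 2. Since |6| > |2| and the coefficient of 6^m is non-zero, the ratio tends to 6.

6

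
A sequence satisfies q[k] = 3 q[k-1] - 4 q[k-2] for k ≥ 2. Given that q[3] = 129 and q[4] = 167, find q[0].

-7

Rearranging, q[k-2] = (q[k] - 3 q[k-1]) / -4.
q[2] = (167 - 3*129) / -4 = -220/-4 = 55
q[1] = (129 - 3*55) / -4 = -36/-4 = 9
q[0] = (55 - 3*9) / -4 = 28/-4 = -7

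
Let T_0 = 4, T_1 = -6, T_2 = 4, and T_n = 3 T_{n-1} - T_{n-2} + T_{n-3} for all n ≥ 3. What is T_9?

T_3 = 3·4 - (-6) + 4 = 22
T_4 = 3·22 - 4 + (-6) = 56
T_5 = 3·56 - 22 + 4 = 150
T_6 = 3·150 - 56 + 22 = 416
T_7 = 3·416 - 150 + 56 = 1154
T_8 = 3·1154 - 416 + 150 = 3196
T_9 = 3·3196 - 1154 + 416 = 8850

8850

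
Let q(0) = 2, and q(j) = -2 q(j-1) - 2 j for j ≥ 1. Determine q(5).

-82

q(1) = -2·2 - 2 = -6
q(2) = -2·(-6) - 4 = 8
q(3) = -2·8 - 6 = -22
q(4) = -2·(-22) - 8 = 36
q(5) = -2·36 - 10 = -82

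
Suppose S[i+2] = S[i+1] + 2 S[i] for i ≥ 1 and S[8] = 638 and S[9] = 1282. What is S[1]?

Rearranging, S[i-2] = (S[i] - S[i-1]) / 2.
S[7] = (1282 - 638) / 2 = 644/2 = 322
S[6] = (638 - 322) / 2 = 316/2 = 158
S[5] = (322 - 158) / 2 = 164/2 = 82
S[4] = (158 - 82) / 2 = 76/2 = 38
S[3] = (82 - 38) / 2 = 44/2 = 22
S[2] = (38 - 22) / 2 = 16/2 = 8
S[1] = (22 - 8) / 2 = 14/2 = 7

7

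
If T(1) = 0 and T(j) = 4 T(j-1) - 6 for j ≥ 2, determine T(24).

The fixed point is -6/(1 - 4) = 2, so T(j) - 2 = 4(T(j-1) - 2).
Hence T(j) = -2·4^{j-1} + 2.
T(24) = -2·4^{23} + 2 = -2·70368744177664 + 2 = -140737488355326.

-140737488355326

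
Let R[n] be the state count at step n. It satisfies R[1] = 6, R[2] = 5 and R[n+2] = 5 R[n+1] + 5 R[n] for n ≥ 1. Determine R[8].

355625

R[3] = 5*5 + 5*6 = 55
R[4] = 5*55 + 5*5 = 300
R[5] = 5*300 + 5*55 = 1775
R[6] = 5*1775 + 5*300 = 10375
R[7] = 5*10375 + 5*1775 = 60750
R[8] = 5*60750 + 5*10375 = 355625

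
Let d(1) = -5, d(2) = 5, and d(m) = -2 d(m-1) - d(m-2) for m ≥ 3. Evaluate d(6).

d(3) = -2*5 - (-5) = -5
d(4) = -2*(-5) - 5 = 5
d(5) = -2*5 - (-5) = -5
d(6) = -2*(-5) - 5 = 5

5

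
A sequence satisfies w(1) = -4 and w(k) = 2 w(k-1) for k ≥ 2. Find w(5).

-64

w(2) = 2*(-4) = -8
w(3) = 2*(-8) = -16
w(4) = 2*(-16) = -32
w(5) = 2*(-32) = -64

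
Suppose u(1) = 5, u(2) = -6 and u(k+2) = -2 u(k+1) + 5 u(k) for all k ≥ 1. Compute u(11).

645117

u(3) = -2·(-6) + 5·5 = 37
u(4) = -2·37 + 5·(-6) = -104
u(5) = -2·(-104) + 5·37 = 393
u(6) = -2·393 + 5·(-104) = -1306
u(7) = -2·(-1306) + 5·393 = 4577
u(8) = -2·4577 + 5·(-1306) = -15684
u(9) = -2·(-15684) + 5·4577 = 54253
u(10) = -2·54253 + 5·(-15684) = -186926
u(11) = -2·(-186926) + 5·54253 = 645117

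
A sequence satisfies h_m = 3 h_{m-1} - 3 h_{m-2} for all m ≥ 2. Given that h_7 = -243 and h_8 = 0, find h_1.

Rearranging, h_{m-2} = (h_m - 3 h_{m-1}) / -3.
h_6 = (0 - 3·(-243)) / -3 = 729/-3 = -243
h_5 = (-243 - 3·(-243)) / -3 = 486/-3 = -162
h_4 = (-243 - 3·(-162)) / -3 = 243/-3 = -81
h_3 = (-162 - 3·(-81)) / -3 = 81/-3 = -27
h_2 = (-81 - 3·(-27)) / -3 = 0/-3 = 0
h_1 = (-27 - 3·0) / -3 = -27/-3 = 9

9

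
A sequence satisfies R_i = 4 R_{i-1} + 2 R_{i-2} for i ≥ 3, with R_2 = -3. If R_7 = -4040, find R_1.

1

Let R_1 = y.
R_3 = -12 + 2y
R_4 = -54 + 8y
R_5 = -240 + 36y
R_6 = -1068 + 160y
R_7 = -4752 + 712y
So -4752 + 712y = -4040, giving y = 1.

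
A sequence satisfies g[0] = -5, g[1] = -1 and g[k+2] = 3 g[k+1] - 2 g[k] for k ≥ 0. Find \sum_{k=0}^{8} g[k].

g[2] = 3*(-1) - 2*(-5) = 7
g[3] = 3*7 - 2*(-1) = 23
g[4] = 3*23 - 2*7 = 55
g[5] = 3*55 - 2*23 = 119
g[6] = 3*119 - 2*55 = 247
g[7] = 3*247 - 2*119 = 503
g[8] = 3*503 - 2*247 = 1015
Sum = (-5) + (-1) + 7 + 23 + 55 + 119 + 247 + 503 + 1015 = 1963

1963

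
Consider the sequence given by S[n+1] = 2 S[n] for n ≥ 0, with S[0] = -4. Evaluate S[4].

-64

S[1] = 2(-4) = -8
S[2] = 2(-8) = -16
S[3] = 2(-16) = -32
S[4] = 2(-32) = -64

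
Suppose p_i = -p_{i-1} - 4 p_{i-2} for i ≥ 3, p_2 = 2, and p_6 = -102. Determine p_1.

4

Let p_1 = w.
p_3 = -2 - 4w
p_4 = -6 + 4w
p_5 = 14 + 12w
p_6 = 10 - 28w
So 10 - 28w = -102, giving w = 4.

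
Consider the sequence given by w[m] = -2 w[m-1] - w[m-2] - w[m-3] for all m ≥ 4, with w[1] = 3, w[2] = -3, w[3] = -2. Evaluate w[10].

w[4] = -2*(-2) - (-3) - 3 = 4
w[5] = -2*4 - (-2) - (-3) = -3
w[6] = -2*(-3) - 4 - (-2) = 4
w[7] = -2*4 - (-3) - 4 = -9
w[8] = -2*(-9) - 4 - (-3) = 17
w[9] = -2*17 - (-9) - 4 = -29
w[10] = -2*(-29) - 17 - (-9) = 50

50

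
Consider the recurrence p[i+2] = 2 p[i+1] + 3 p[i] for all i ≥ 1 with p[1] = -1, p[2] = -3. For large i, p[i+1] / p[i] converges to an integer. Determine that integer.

3

The characteristic equation is r^2 - 2r - 3 = 0, which factors as (r - 3)(r + 1) = 0.
So the roots are 3 and -1. Since |3| > |-1| and the coefficient of 3^i is non-zero, the ratio tends to 3.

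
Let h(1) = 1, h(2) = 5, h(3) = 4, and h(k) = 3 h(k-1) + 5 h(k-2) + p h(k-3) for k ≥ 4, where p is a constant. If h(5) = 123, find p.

h(4) = 37 + p
h(5) = 131 + 8p
So 131 + 8p = 123, giving p = -1.

-1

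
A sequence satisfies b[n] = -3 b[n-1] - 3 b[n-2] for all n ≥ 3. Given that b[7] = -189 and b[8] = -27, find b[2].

Rearranging, b[n-2] = (b[n] + 3 b[n-1]) / -3.
b[6] = (-27 + 3(-189)) / -3 = -594/-3 = 198
b[5] = (-189 + 3(198)) / -3 = 405/-3 = -135
b[4] = (198 + 3(-135)) / -3 = -207/-3 = 69
b[3] = (-135 + 3(69)) / -3 = 72/-3 = -24
b[2] = (69 + 3(-24)) / -3 = -3/-3 = 1

1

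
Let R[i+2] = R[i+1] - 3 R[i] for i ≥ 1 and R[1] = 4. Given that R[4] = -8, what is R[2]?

Let R[2] = x.
R[3] = -12 + x
R[4] = -12 - 2x
So -12 - 2x = -8, giving x = -2.

-2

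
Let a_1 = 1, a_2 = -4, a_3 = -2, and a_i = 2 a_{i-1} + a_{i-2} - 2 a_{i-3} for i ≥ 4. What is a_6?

a_4 = 2(-2) + (-4) - 2(1) = -10
a_5 = 2(-10) + (-2) - 2(-4) = -14
a_6 = 2(-14) + (-10) - 2(-2) = -34

-34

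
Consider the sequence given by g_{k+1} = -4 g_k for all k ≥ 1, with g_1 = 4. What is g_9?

g_2 = -4(4) = -16
g_3 = -4(-16) = 64
g_4 = -4(64) = -256
g_5 = -4(-256) = 1024
g_6 = -4(1024) = -4096
g_7 = -4(-4096) = 16384
g_8 = -4(16384) = -65536
g_9 = -4(-65536) = 262144

262144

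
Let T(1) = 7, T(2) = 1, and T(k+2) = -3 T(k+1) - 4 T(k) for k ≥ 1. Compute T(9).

T(3) = -3*1 - 4*7 = -31
T(4) = -3*(-31) - 4*1 = 89
T(5) = -3*89 - 4*(-31) = -143
T(6) = -3*(-143) - 4*89 = 73
T(7) = -3*73 - 4*(-143) = 353
T(8) = -3*353 - 4*73 = -1351
T(9) = -3*(-1351) - 4*353 = 2641

2641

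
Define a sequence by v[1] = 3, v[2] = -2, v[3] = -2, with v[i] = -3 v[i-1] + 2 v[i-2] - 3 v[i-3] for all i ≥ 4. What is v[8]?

-1117

v[4] = -3·(-2) + 2·(-2) - 3·3 = -7
v[5] = -3·(-7) + 2·(-2) - 3·(-2) = 23
v[6] = -3·23 + 2·(-7) - 3·(-2) = -77
v[7] = -3·(-77) + 2·23 - 3·(-7) = 298
v[8] = -3·298 + 2·(-77) - 3·23 = -1117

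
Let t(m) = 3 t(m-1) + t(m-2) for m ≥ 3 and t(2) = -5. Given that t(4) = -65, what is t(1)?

-5

Let t(1) = z.
t(3) = -15 + z
t(4) = -50 + 3z
So -50 + 3z = -65, giving z = -5.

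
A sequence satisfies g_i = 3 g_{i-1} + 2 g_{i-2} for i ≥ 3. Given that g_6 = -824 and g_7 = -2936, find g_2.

Rearranging, g_{i-2} = (g_i - 3 g_{i-1}) / 2.
g_5 = (-2936 - 3·(-824)) / 2 = -464/2 = -232
g_4 = (-824 - 3·(-232)) / 2 = -128/2 = -64
g_3 = (-232 - 3·(-64)) / 2 = -40/2 = -20
g_2 = (-64 - 3·(-20)) / 2 = -4/2 = -2

-2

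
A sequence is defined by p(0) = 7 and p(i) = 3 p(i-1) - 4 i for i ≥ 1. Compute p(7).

p(1) = 3(7) - 4 = 17
p(2) = 3(17) - 8 = 43
p(3) = 3(43) - 12 = 117
p(4) = 3(117) - 16 = 335
p(5) = 3(335) - 20 = 985
p(6) = 3(985) - 24 = 2931
p(7) = 3(2931) - 28 = 8765

8765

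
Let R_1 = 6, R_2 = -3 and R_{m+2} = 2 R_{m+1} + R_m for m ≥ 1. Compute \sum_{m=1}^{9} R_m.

-354

R_3 = 2(-3) + 6 = 0
R_4 = 2(0) + (-3) = -3
R_5 = 2(-3) + 0 = -6
R_6 = 2(-6) + (-3) = -15
R_7 = 2(-15) + (-6) = -36
R_8 = 2(-36) + (-15) = -87
R_9 = 2(-87) + (-36) = -210
Sum = 6 + (-3) + 0 + (-3) + (-6) + (-15) + (-36) + (-87) + (-210) = -354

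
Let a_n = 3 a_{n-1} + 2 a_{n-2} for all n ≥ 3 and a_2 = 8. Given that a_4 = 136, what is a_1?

Let a_1 = x.
a_3 = 24 + 2x
a_4 = 88 + 6x
So 88 + 6x = 136, giving x = 8.

8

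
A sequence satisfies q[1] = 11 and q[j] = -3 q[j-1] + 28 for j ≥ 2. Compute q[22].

-41841412805

The fixed point is 28/(1 + 3) = 7, so q[j] - 7 = -3(q[j-1] - 7).
Hence q[j] = 4·(-3)^{j-1} + 7.
q[22] = 4·(-3)^{21} + 7 = 4·-10460353203 + 7 = -41841412805.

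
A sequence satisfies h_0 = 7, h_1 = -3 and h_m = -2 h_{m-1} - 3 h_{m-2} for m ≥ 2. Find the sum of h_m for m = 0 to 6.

h_2 = -2·(-3) - 3·7 = -15
h_3 = -2·(-15) - 3·(-3) = 39
h_4 = -2·39 - 3·(-15) = -33
h_5 = -2·(-33) - 3·39 = -51
h_6 = -2·(-51) - 3·(-33) = 201
Sum = 7 + (-3) + (-15) + 39 + (-33) + (-51) + 201 = 145

145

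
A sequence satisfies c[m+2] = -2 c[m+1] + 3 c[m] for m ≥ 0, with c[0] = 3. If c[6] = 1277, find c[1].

-4

Let c[1] = v.
c[2] = 9 - 2v
c[3] = -18 + 7v
c[4] = 63 - 20v
c[5] = -180 + 61v
c[6] = 549 - 182v
So 549 - 182v = 1277, giving v = -4.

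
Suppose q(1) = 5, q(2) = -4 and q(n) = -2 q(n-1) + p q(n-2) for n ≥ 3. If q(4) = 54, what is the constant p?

q(3) = 8 + 5p
q(4) = -16 - 14p
So -16 - 14p = 54, giving p = -5.

-5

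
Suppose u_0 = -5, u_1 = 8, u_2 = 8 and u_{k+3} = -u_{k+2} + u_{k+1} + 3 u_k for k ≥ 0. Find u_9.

u_3 = -8 + 8 + 3*(-5) = -15
u_4 = -(-15) + 8 + 3*8 = 47
u_5 = -47 + (-15) + 3*8 = -38
u_6 = -(-38) + 47 + 3*(-15) = 40
u_7 = -40 + (-38) + 3*47 = 63
u_8 = -63 + 40 + 3*(-38) = -137
u_9 = -(-137) + 63 + 3*40 = 320

320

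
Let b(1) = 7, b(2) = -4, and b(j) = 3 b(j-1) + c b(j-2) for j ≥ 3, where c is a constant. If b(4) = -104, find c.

-4

b(3) = -12 + 7c
b(4) = -36 + 17c
So -36 + 17c = -104, giving c = -4.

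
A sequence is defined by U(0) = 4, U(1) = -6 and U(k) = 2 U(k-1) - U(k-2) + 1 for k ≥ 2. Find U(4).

U(2) = 2*(-6) - 4 + 1 = -15
U(3) = 2*(-15) - (-6) + 1 = -23
U(4) = 2*(-23) - (-15) + 1 = -30

-30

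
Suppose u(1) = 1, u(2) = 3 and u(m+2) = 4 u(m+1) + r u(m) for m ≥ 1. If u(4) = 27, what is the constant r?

-3

u(3) = 12 + r
u(4) = 48 + 7r
So 48 + 7r = 27, giving r = -3.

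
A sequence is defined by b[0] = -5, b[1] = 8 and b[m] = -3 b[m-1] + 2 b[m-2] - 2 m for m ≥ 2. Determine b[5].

b[2] = -3·8 + 2·(-5) - 4 = -38
b[3] = -3·(-38) + 2·8 - 6 = 124
b[4] = -3·124 + 2·(-38) - 8 = -456
b[5] = -3·(-456) + 2·124 - 10 = 1606

1606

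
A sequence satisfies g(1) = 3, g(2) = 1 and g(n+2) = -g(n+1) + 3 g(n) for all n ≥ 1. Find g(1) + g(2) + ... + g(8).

g(3) = -1 + 3·3 = 8
g(4) = -8 + 3·1 = -5
g(5) = -(-5) + 3·8 = 29
g(6) = -29 + 3·(-5) = -44
g(7) = -(-44) + 3·29 = 131
g(8) = -131 + 3·(-44) = -263
Sum = 3 + 1 + 8 + (-5) + 29 + (-44) + 131 + (-263) = -140

-140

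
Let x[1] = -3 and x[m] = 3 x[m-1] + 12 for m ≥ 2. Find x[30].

205891132094643

The fixed point is 12/(1 - 3) = -6, so x[m] + 6 = 3(x[m-1] + 6).
Hence x[m] = 3·3^{m-1} - 6.
x[30] = 3·3^{29} - 6 = 3·68630377364883 - 6 = 205891132094643.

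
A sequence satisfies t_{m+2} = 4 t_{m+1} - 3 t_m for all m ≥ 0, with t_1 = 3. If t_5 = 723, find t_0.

-3

Let t_0 = v.
t_2 = 12 - 3v
t_3 = 39 - 12v
t_4 = 120 - 39v
t_5 = 363 - 120v
So 363 - 120v = 723, giving v = -3.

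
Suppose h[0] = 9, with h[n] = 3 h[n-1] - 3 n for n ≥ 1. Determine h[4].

555

h[1] = 3·9 - 3 = 24
h[2] = 3·24 - 6 = 66
h[3] = 3·66 - 9 = 189
h[4] = 3·189 - 12 = 555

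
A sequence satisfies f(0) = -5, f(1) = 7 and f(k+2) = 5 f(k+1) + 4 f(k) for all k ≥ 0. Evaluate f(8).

f(2) = 5(7) + 4(-5) = 15
f(3) = 5(15) + 4(7) = 103
f(4) = 5(103) + 4(15) = 575
f(5) = 5(575) + 4(103) = 3287
f(6) = 5(3287) + 4(575) = 18735
f(7) = 5(18735) + 4(3287) = 106823
f(8) = 5(106823) + 4(18735) = 609055

609055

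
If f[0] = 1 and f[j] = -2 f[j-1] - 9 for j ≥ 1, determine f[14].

The fixed point is -9/(1 + 2) = -3, so f[j] + 3 = -2(f[j-1] + 3).
Hence f[j] = 4·(-2)^j - 3.
f[14] = 4·(-2)^{14} - 3 = 4·16384 - 3 = 65533.

65533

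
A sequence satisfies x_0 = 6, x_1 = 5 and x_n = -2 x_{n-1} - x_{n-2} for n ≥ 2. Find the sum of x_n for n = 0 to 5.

x_2 = -2*5 - 6 = -16
x_3 = -2*(-16) - 5 = 27
x_4 = -2*27 - (-16) = -38
x_5 = -2*(-38) - 27 = 49
Sum = 6 + 5 + (-16) + 27 + (-38) + 49 = 33

33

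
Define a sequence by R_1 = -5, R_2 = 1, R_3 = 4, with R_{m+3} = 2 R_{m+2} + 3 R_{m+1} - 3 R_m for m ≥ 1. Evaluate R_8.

R_4 = 2*4 + 3*1 - 3*(-5) = 26
R_5 = 2*26 + 3*4 - 3*1 = 61
R_6 = 2*61 + 3*26 - 3*4 = 188
R_7 = 2*188 + 3*61 - 3*26 = 481
R_8 = 2*481 + 3*188 - 3*61 = 1343

1343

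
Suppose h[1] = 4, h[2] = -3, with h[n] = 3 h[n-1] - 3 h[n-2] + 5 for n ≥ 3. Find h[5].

h[3] = 3(-3) - 3(4) + 5 = -16
h[4] = 3(-16) - 3(-3) + 5 = -34
h[5] = 3(-34) - 3(-16) + 5 = -49

-49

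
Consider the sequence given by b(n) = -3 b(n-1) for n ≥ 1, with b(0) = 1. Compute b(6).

b(1) = -3*1 = -3
b(2) = -3*(-3) = 9
b(3) = -3*9 = -27
b(4) = -3*(-27) = 81
b(5) = -3*81 = -243
b(6) = -3*(-243) = 729

729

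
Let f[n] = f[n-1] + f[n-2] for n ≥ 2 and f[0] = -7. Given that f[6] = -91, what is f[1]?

-7

Let f[1] = y.
f[2] = -7 + y
f[3] = -7 + 2y
f[4] = -14 + 3y
f[5] = -21 + 5y
f[6] = -35 + 8y
So -35 + 8y = -91, giving y = -7.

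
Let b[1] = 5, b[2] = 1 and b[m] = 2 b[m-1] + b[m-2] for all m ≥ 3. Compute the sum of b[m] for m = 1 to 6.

154

b[3] = 2(1) + 5 = 7
b[4] = 2(7) + 1 = 15
b[5] = 2(15) + 7 = 37
b[6] = 2(37) + 15 = 89
Sum = 5 + 1 + 7 + 15 + 37 + 89 = 154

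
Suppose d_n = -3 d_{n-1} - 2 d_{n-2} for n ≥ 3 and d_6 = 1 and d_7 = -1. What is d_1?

Rearranging, d_{n-2} = (d_n + 3 d_{n-1}) / -2.
d_5 = (-1 + 3·1) / -2 = 2/-2 = -1
d_4 = (1 + 3·(-1)) / -2 = -2/-2 = 1
d_3 = (-1 + 3·1) / -2 = 2/-2 = -1
d_2 = (1 + 3·(-1)) / -2 = -2/-2 = 1
d_1 = (-1 + 3·1) / -2 = 2/-2 = -1

-1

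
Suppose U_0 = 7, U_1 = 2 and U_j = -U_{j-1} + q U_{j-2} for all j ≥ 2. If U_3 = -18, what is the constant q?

U_2 = -2 + 7q
U_3 = 2 - 5q
So 2 - 5q = -18, giving q = 4.

4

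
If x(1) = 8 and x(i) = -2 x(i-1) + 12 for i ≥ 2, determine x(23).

The fixed point is 12/(1 + 2) = 4, so x(i) - 4 = -2(x(i-1) - 4).
Hence x(i) = 4·(-2)^{i-1} + 4.
x(23) = 4·(-2)^{22} + 4 = 4·4194304 + 4 = 16777220.

16777220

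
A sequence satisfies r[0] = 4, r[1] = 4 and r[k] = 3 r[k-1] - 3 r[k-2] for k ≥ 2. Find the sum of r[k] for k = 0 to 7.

r[2] = 3(4) - 3(4) = 0
r[3] = 3(0) - 3(4) = -12
r[4] = 3(-12) - 3(0) = -36
r[5] = 3(-36) - 3(-12) = -72
r[6] = 3(-72) - 3(-36) = -108
r[7] = 3(-108) - 3(-72) = -108
Sum = 4 + 4 + 0 + (-12) + (-36) + (-72) + (-108) + (-108) = -328

-328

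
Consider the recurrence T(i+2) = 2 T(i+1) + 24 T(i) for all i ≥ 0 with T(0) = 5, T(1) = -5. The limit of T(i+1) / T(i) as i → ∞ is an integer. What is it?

The characteristic equation is r^2 - 2r - 24 = 0, which factors as (r - 6)(r + 4) = 0.
So the roots are 6 and -4. Since |6| > |-4| and the coefficient of 6^i is non-zero, the ratio tends to 6.

6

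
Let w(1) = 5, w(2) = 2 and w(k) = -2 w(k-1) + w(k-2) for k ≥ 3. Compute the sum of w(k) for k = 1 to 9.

w(3) = -2·2 + 5 = 1
w(4) = -2·1 + 2 = 0
w(5) = -2·0 + 1 = 1
w(6) = -2·1 + 0 = -2
w(7) = -2·(-2) + 1 = 5
w(8) = -2·5 + (-2) = -12
w(9) = -2·(-12) + 5 = 29
Sum = 5 + 2 + 1 + 0 + 1 + (-2) + 5 + (-12) + 29 = 29

29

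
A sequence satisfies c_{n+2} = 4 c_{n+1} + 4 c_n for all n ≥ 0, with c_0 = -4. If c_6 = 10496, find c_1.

8

Let c_1 = v.
c_2 = -16 + 4v
c_3 = -64 + 20v
c_4 = -320 + 96v
c_5 = -1536 + 464v
c_6 = -7424 + 2240v
So -7424 + 2240v = 10496, giving v = 8.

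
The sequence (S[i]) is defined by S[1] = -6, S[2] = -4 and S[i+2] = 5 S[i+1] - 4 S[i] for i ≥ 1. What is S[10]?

174756

S[3] = 5·(-4) - 4·(-6) = 4
S[4] = 5·4 - 4·(-4) = 36
S[5] = 5·36 - 4·4 = 164
S[6] = 5·164 - 4·36 = 676
S[7] = 5·676 - 4·164 = 2724
S[8] = 5·2724 - 4·676 = 10916
S[9] = 5·10916 - 4·2724 = 43684
S[10] = 5·43684 - 4·10916 = 174756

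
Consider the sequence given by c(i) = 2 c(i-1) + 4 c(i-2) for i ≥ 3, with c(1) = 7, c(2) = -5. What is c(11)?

102912

c(3) = 2(-5) + 4(7) = 18
c(4) = 2(18) + 4(-5) = 16
c(5) = 2(16) + 4(18) = 104
c(6) = 2(104) + 4(16) = 272
c(7) = 2(272) + 4(104) = 960
c(8) = 2(960) + 4(272) = 3008
c(9) = 2(3008) + 4(960) = 9856
c(10) = 2(9856) + 4(3008) = 31744
c(11) = 2(31744) + 4(9856) = 102912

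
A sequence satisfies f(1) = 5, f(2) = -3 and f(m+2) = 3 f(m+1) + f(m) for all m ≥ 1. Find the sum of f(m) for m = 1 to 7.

-763

f(3) = 3·(-3) + 5 = -4
f(4) = 3·(-4) + (-3) = -15
f(5) = 3·(-15) + (-4) = -49
f(6) = 3·(-49) + (-15) = -162
f(7) = 3·(-162) + (-49) = -535
Sum = 5 + (-3) + (-4) + (-15) + (-49) + (-162) + (-535) = -763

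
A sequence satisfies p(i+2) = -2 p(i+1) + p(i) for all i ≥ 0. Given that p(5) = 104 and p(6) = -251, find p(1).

Rearranging, p(i-2) = p(i) + 2 p(i-1).
p(4) = -251 + 2*104 = -43
p(3) = 104 + 2*(-43) = 18
p(2) = -43 + 2*18 = -7
p(1) = 18 + 2*(-7) = 4

4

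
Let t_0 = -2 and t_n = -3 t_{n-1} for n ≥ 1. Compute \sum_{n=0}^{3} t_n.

t_1 = -3*(-2) = 6
t_2 = -3*6 = -18
t_3 = -3*(-18) = 54
Sum = (-2) + 6 + (-18) + 54 = 40

40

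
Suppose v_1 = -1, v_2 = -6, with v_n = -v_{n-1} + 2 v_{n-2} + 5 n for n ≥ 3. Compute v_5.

74

v_3 = -(-6) + 2*(-1) + 15 = 19
v_4 = -19 + 2*(-6) + 20 = -11
v_5 = -(-11) + 2*19 + 25 = 74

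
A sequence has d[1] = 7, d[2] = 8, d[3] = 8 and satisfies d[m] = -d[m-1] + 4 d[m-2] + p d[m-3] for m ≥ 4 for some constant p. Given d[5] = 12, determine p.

4

d[4] = 24 + 7p
d[5] = 8 + p
So 8 + p = 12, giving p = 4.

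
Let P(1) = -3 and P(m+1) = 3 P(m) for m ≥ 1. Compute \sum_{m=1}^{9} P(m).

-29523

P(2) = 3*(-3) = -9
P(3) = 3*(-9) = -27
P(4) = 3*(-27) = -81
P(5) = 3*(-81) = -243
P(6) = 3*(-243) = -729
P(7) = 3*(-729) = -2187
P(8) = 3*(-2187) = -6561
P(9) = 3*(-6561) = -19683
Sum = (-3) + (-9) + (-27) + (-81) + (-243) + (-729) + (-2187) + (-6561) + (-19683) = -29523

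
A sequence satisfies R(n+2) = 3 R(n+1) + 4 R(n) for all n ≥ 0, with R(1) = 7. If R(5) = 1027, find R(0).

Let R(0) = z.
R(2) = 21 + 4z
R(3) = 91 + 12z
R(4) = 357 + 52z
R(5) = 1435 + 204z
So 1435 + 204z = 1027, giving z = -2.

-2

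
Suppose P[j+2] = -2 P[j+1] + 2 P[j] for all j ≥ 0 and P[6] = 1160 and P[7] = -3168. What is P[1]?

-6

Rearranging, P[j-2] = (P[j] + 2 P[j-1]) / 2.
P[5] = (-3168 + 2*1160) / 2 = -848/2 = -424
P[4] = (1160 + 2*(-424)) / 2 = 312/2 = 156
P[3] = (-424 + 2*156) / 2 = -112/2 = -56
P[2] = (156 + 2*(-56)) / 2 = 44/2 = 22
P[1] = (-56 + 2*22) / 2 = -12/2 = -6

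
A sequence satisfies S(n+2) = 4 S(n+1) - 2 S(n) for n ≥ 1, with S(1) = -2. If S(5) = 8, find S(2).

-1

Let S(2) = v.
S(3) = 4 + 4v
S(4) = 16 + 14v
S(5) = 56 + 48v
So 56 + 48v = 8, giving v = -1.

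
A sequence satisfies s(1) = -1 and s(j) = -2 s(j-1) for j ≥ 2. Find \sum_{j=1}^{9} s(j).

-171

s(2) = -2*(-1) = 2
s(3) = -2*2 = -4
s(4) = -2*(-4) = 8
s(5) = -2*8 = -16
s(6) = -2*(-16) = 32
s(7) = -2*32 = -64
s(8) = -2*(-64) = 128
s(9) = -2*128 = -256
Sum = (-1) + 2 + (-4) + 8 + (-16) + 32 + (-64) + 128 + (-256) = -171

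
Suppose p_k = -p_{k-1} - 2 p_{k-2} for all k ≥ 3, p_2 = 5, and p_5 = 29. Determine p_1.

7

Let p_1 = y.
p_3 = -5 - 2y
p_4 = -5 + 2y
p_5 = 15 + 2y
So 15 + 2y = 29, giving y = 7.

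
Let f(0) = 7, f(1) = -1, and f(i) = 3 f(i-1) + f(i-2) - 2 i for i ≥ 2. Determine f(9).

-12895

f(2) = 3*(-1) + 7 - 4 = 0
f(3) = 3*0 + (-1) - 6 = -7
f(4) = 3*(-7) + 0 - 8 = -29
f(5) = 3*(-29) + (-7) - 10 = -104
f(6) = 3*(-104) + (-29) - 12 = -353
f(7) = 3*(-353) + (-104) - 14 = -1177
f(8) = 3*(-1177) + (-353) - 16 = -3900
f(9) = 3*(-3900) + (-1177) - 18 = -12895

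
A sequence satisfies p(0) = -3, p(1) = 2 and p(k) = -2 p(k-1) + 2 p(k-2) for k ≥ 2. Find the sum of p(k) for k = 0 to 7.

1001

p(2) = -2·2 + 2·(-3) = -10
p(3) = -2·(-10) + 2·2 = 24
p(4) = -2·24 + 2·(-10) = -68
p(5) = -2·(-68) + 2·24 = 184
p(6) = -2·184 + 2·(-68) = -504
p(7) = -2·(-504) + 2·184 = 1376
Sum = (-3) + 2 + (-10) + 24 + (-68) + 184 + (-504) + 1376 = 1001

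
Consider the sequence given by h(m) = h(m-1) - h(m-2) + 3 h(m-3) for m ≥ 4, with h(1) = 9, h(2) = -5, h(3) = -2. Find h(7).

h(4) = (-2) - (-5) + 3·9 = 30
h(5) = 30 - (-2) + 3·(-5) = 17
h(6) = 17 - 30 + 3·(-2) = -19
h(7) = (-19) - 17 + 3·30 = 54

54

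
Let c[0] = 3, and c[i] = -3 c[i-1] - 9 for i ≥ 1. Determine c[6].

3825

c[1] = -3·3 - 9 = -18
c[2] = -3·(-18) - 9 = 45
c[3] = -3·45 - 9 = -144
c[4] = -3·(-144) - 9 = 423
c[5] = -3·423 - 9 = -1278
c[6] = -3·(-1278) - 9 = 3825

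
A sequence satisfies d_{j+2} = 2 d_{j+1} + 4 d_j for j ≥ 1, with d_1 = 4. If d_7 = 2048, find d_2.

Let d_2 = w.
d_3 = 16 + 2w
d_4 = 32 + 8w
d_5 = 128 + 24w
d_6 = 384 + 80w
d_7 = 1280 + 256w
So 1280 + 256w = 2048, giving w = 3.

3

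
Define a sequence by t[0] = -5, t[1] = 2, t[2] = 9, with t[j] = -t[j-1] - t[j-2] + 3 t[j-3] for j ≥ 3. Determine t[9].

t[3] = -9 - 2 + 3(-5) = -26
t[4] = -(-26) - 9 + 3(2) = 23
t[5] = -23 - (-26) + 3(9) = 30
t[6] = -30 - 23 + 3(-26) = -131
t[7] = -(-131) - 30 + 3(23) = 170
t[8] = -170 - (-131) + 3(30) = 51
t[9] = -51 - 170 + 3(-131) = -614

-614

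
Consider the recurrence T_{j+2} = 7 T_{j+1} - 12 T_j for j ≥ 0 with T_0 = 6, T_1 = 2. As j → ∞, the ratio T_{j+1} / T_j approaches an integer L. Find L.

The characteristic equation is r^2 - 7r + 12 = 0, which factors as (r - 4)(r - 3) = 0.
So the roots are 4 and 3. Since |4| > |3| and the coefficient of 4^j is non-zero, the ratio tends to 4.

4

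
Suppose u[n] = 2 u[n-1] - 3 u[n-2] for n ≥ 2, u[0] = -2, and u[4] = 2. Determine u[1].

Let u[1] = w.
u[2] = 6 + 2w
u[3] = 12 + w
u[4] = 6 - 4w
So 6 - 4w = 2, giving w = 1.

1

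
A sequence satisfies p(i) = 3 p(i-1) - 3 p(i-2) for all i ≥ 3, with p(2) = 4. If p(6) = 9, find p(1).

1

Let p(1) = x.
p(3) = 12 - 3x
p(4) = 24 - 9x
p(5) = 36 - 18x
p(6) = 36 - 27x
So 36 - 27x = 9, giving x = 1.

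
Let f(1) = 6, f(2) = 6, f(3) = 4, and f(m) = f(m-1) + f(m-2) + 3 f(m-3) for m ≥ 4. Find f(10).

2094

f(4) = 4 + 6 + 3·6 = 28
f(5) = 28 + 4 + 3·6 = 50
f(6) = 50 + 28 + 3·4 = 90
f(7) = 90 + 50 + 3·28 = 224
f(8) = 224 + 90 + 3·50 = 464
f(9) = 464 + 224 + 3·90 = 958
f(10) = 958 + 464 + 3·224 = 2094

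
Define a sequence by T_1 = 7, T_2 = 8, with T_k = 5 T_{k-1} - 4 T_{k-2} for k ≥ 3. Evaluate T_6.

T_3 = 5*8 - 4*7 = 12
T_4 = 5*12 - 4*8 = 28
T_5 = 5*28 - 4*12 = 92
T_6 = 5*92 - 4*28 = 348

348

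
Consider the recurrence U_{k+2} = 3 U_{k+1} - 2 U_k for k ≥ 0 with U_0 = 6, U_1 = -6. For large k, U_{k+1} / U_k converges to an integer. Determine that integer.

2

The characteristic equation is r^2 - 3r + 2 = 0, which factors as (r - 2)(r - 1) = 0.
So the roots are 2 and 1. Since |2| > |1| and the coefficient of 2^k is non-zero, the ratio tends to 2.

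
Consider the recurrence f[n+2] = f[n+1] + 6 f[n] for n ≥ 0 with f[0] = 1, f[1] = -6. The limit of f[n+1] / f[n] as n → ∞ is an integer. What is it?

3

The characteristic equation is r^2 - r - 6 = 0, which factors as (r - 3)(r + 2) = 0.
So the roots are 3 and -2. Since |3| > |-2| and the coefficient of 3^n is non-zero, the ratio tends to 3.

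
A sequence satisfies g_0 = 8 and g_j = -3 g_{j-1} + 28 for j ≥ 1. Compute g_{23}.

-94143178820

The fixed point is 28/(1 + 3) = 7, so g_j - 7 = -3(g_{j-1} - 7).
Hence g_j = 1·(-3)^j + 7.
g_{23} = 1·(-3)^{23} + 7 = 1·-94143178827 + 7 = -94143178820.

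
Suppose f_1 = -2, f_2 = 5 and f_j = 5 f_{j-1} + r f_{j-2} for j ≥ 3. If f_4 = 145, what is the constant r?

f_3 = 25 - 2r
f_4 = 125 - 5r
So 125 - 5r = 145, giving r = -4.

-4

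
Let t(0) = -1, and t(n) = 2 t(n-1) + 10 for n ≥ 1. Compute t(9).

4598

t(1) = 2·(-1) + 10 = 8
t(2) = 2·8 + 10 = 26
t(3) = 2·26 + 10 = 62
t(4) = 2·62 + 10 = 134
t(5) = 2·134 + 10 = 278
t(6) = 2·278 + 10 = 566
t(7) = 2·566 + 10 = 1142
t(8) = 2·1142 + 10 = 2294
t(9) = 2·2294 + 10 = 4598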